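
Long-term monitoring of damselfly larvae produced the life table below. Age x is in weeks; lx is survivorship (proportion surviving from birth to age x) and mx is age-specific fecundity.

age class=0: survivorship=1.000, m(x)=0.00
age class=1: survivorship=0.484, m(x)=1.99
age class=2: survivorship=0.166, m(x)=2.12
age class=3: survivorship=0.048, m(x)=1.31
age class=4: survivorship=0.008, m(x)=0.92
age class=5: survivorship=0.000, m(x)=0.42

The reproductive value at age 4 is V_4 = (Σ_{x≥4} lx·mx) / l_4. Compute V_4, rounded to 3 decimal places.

0.920

lx·mx for x ≥ 4: 0.00736, 0 → sum = 0.00736
V_4 = 0.00736 / l_4 = 0.00736 / 0.008 = 0.92 → 0.920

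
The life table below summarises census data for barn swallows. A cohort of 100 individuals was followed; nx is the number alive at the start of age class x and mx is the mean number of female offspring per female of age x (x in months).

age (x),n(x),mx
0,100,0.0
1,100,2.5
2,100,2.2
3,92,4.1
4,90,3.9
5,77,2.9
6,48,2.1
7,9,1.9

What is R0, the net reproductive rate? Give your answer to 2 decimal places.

15.39

lx = nx/n0 = nx/100: 1, 1, 1, 0.92, 0.9, 0.77, 0.48, 0.09
lx·mx by age: 0, 2.5, 2.2, 3.772, 3.51, 2.233, 1.008, 0.171
R0 = Σ lx·mx = 15.394 → 15.39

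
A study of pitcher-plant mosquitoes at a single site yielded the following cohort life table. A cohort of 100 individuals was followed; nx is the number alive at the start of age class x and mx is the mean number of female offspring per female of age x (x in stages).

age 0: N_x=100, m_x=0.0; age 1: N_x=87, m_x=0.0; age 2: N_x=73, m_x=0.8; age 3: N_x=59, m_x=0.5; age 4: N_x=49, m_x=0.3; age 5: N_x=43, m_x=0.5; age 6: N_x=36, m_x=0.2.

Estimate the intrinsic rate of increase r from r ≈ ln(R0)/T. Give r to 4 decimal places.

0.0862

lx = nx/n0 = nx/100: 1, 0.87, 0.73, 0.59, 0.49, 0.43, 0.36
R0 = Σ lx·mx = 0 + 0 + 0.584 + 0.295 + 0.147 + 0.215 + 0.072 = 1.313
Σ x·lx·mx = 4.148; T = 4.148/1.313 = 3.15918…
r ≈ ln(R0)/T = ln(1.313)/3.15918… = 0.086198… → 0.0862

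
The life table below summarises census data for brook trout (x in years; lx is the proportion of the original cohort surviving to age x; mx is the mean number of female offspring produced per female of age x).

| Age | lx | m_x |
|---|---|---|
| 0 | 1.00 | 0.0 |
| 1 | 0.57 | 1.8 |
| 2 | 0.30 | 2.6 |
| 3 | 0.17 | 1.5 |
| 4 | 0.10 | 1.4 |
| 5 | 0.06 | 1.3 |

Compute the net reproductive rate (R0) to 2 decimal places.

2.28

lx·mx by age: 0, 1.026, 0.78, 0.255, 0.14, 0.078
R0 = Σ lx·mx = 2.279 → 2.28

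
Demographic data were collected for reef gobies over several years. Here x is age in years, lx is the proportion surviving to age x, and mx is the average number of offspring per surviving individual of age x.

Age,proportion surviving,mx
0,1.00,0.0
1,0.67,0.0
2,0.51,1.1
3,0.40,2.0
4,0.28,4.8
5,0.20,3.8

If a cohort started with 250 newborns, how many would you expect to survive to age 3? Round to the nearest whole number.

100

Expected survivors = N0 · l_3 = 250 × 0.40 = 100 → 100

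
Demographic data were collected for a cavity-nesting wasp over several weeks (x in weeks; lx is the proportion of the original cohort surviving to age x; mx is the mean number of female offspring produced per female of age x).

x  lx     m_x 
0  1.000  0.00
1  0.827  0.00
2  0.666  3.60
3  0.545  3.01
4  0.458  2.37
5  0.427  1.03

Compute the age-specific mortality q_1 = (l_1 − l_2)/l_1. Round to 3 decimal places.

0.195

q_1 = (l_1 − l_2) / l_1 = (0.827 − 0.666) / 0.827
     = 0.161 / 0.827 = 0.19468… → 0.195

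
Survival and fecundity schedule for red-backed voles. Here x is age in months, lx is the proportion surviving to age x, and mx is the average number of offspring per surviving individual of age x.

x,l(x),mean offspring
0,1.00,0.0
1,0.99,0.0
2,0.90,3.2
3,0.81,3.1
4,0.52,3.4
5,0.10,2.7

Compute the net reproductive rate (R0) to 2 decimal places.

7.43

lx·mx by age: 0, 0, 2.88, 2.511, 1.768, 0.27
R0 = Σ lx·mx = 7.429 → 7.43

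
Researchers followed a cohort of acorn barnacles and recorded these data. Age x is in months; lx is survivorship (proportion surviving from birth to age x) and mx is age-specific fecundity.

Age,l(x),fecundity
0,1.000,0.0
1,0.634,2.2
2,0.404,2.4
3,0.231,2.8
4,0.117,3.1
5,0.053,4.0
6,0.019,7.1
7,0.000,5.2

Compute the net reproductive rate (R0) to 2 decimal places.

3.72

lx·mx by age: 0, 1.3948, 0.9696, 0.6468, 0.3627, 0.212, 0.1349, 0
R0 = Σ lx·mx = 3.7208 → 3.72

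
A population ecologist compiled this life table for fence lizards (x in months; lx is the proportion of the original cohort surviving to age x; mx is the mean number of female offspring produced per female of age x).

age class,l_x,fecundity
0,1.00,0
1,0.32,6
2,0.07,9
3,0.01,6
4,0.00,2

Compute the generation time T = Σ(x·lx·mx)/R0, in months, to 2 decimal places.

1.29

lx·mx: 0, 1.92, 0.63, 0.06, 0 → R0 = 2.61
x·lx·mx: 0, 1.92, 1.26, 0.18, 0 → Σ = 3.36
T = 3.36 / 2.61 = 1.287356… → 1.29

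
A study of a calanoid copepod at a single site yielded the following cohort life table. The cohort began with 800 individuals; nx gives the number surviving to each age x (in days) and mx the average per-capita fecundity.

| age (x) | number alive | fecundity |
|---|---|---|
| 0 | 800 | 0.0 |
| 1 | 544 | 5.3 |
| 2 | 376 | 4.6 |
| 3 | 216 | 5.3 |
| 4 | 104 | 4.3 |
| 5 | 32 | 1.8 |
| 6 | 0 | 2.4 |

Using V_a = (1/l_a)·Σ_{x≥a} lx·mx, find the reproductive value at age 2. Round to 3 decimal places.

8.987

lx = nx/n0 = nx/800: 1, 0.68, 0.47, 0.27, 0.13, 0.04, 0
lx·mx for x ≥ 2: 2.162, 1.431, 0.559, 0.072, 0 → sum = 4.224
V_2 = 4.224 / l_2 = 4.224 / 0.47 = 8.987234… → 8.987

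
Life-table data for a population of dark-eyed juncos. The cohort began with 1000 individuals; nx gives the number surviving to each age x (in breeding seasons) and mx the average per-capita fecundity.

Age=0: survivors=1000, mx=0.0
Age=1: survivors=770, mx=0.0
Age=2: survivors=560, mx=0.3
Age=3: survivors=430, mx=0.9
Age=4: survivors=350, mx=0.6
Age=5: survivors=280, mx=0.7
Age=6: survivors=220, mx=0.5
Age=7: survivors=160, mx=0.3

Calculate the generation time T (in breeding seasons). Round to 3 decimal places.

lx = nx/n0 = nx/1000: 1, 0.77, 0.56, 0.43, 0.35, 0.28, 0.22, 0.16
lx·mx: 0, 0, 0.168, 0.387, 0.21, 0.196, 0.11, 0.048 → R0 = 1.119
x·lx·mx: 0, 0, 0.336, 1.161, 0.84, 0.98, 0.66, 0.336 → Σ = 4.313
T = 4.313 / 1.119 = 3.854334… → 3.854

3.854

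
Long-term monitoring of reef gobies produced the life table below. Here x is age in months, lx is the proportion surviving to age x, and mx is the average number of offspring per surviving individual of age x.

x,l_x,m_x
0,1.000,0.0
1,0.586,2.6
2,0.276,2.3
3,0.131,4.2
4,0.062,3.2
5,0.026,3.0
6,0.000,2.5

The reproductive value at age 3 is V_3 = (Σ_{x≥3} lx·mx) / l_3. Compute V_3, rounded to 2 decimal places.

6.31

lx·mx for x ≥ 3: 0.5502, 0.1984, 0.078, 0 → sum = 0.8266
V_3 = 0.8266 / l_3 = 0.8266 / 0.131 = 6.309924… → 6.31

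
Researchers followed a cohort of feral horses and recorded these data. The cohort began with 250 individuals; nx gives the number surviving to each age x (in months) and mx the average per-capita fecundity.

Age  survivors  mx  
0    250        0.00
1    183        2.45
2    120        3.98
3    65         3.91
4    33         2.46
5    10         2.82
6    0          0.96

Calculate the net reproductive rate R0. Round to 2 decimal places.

lx = nx/n0 = nx/250: 1, 0.732, 0.48, 0.26, 0.132, 0.04, 0
lx·mx by age: 0, 1.7934, 1.9104, 1.0166, 0.32472, 0.1128, 0
R0 = Σ lx·mx = 5.15792 → 5.16

5.16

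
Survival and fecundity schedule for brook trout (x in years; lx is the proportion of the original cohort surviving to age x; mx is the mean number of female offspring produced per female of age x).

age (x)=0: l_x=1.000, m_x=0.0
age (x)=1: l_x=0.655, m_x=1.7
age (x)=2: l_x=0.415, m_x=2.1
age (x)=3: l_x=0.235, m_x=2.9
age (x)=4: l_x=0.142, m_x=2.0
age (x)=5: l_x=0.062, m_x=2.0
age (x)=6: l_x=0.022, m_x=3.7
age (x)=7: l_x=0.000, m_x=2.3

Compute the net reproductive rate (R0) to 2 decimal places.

3.16

lx·mx by age: 0, 1.1135, 0.8715, 0.6815, 0.284, 0.124, 0.0814, 0
R0 = Σ lx·mx = 3.1559 → 3.16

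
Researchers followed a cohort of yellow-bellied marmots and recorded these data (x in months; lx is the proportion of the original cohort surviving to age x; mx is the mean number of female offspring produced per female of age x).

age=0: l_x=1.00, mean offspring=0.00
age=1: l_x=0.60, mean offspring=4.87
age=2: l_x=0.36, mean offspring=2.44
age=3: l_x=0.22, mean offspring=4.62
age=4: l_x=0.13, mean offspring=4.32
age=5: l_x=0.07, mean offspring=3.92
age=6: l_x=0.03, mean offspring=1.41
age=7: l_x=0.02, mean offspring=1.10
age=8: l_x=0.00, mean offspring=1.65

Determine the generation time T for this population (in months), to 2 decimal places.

lx·mx: 0, 2.922, 0.8784, 1.0164, 0.5616, 0.2744, 0.0423, 0.022, 0 → R0 = 5.7171
x·lx·mx: 0, 2.922, 1.7568, 3.0492, 2.2464, 1.372, 0.2538, 0.154, 0 → Σ = 11.7542
T = 11.7542 / 5.7171 = 2.055972… → 2.06

2.06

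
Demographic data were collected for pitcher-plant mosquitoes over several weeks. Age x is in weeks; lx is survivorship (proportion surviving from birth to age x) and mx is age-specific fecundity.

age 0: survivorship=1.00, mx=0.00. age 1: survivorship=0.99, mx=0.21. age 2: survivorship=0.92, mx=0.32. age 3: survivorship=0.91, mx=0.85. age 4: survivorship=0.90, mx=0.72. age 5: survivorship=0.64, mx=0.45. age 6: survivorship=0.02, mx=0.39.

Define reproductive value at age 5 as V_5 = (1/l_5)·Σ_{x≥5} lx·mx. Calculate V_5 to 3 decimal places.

0.462

lx·mx for x ≥ 5: 0.288, 0.0078 → sum = 0.2958
V_5 = 0.2958 / l_5 = 0.2958 / 0.64 = 0.462188… → 0.462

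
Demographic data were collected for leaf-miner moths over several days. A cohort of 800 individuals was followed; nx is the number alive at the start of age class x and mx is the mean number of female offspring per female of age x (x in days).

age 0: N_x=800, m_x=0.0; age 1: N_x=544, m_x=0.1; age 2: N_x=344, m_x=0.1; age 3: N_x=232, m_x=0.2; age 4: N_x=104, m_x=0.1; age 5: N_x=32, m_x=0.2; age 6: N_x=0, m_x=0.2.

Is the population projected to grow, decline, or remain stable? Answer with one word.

lx = nx/n0 = nx/800: 1, 0.68, 0.43, 0.29, 0.13, 0.04, 0
R0 = Σ lx·mx = 0 + 0.068 + 0.043 + 0.058 + 0.013 + 0.008 + 0 = 0.19
R0 < 1, so the population is declining.

declining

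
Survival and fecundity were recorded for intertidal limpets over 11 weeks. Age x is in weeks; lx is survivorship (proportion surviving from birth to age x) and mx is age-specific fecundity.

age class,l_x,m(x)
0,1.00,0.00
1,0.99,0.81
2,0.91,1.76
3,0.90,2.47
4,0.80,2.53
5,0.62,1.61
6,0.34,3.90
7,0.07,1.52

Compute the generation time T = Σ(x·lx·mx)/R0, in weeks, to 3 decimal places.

lx·mx: 0, 0.8019, 1.6016, 2.223, 2.024, 0.9982, 1.326, 0.1064 → R0 = 9.0811
x·lx·mx: 0, 0.8019, 3.2032, 6.669, 8.096, 4.991, 7.956, 0.7448 → Σ = 32.4619
T = 32.4619 / 9.0811 = 3.574666… → 3.575

3.575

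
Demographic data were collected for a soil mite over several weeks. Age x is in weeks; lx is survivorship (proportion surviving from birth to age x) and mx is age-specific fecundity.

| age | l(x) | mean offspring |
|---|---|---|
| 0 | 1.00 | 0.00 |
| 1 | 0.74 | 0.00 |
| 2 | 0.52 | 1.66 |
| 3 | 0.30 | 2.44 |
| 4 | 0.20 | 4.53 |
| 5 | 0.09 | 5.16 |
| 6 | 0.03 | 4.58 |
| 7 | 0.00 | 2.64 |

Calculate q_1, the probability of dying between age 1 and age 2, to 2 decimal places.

0.30

q_1 = (l_1 − l_2) / l_1 = (0.74 − 0.52) / 0.74
     = 0.22 / 0.74 = 0.297297… → 0.30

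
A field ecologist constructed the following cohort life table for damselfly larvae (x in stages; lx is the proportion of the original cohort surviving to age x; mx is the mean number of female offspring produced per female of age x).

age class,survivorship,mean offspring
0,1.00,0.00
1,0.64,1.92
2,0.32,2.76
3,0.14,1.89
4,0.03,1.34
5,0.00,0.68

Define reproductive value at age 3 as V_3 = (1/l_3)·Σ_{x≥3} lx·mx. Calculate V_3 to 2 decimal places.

lx·mx for x ≥ 3: 0.2646, 0.0402, 0 → sum = 0.3048
V_3 = 0.3048 / l_3 = 0.3048 / 0.14 = 2.177143… → 2.18

2.18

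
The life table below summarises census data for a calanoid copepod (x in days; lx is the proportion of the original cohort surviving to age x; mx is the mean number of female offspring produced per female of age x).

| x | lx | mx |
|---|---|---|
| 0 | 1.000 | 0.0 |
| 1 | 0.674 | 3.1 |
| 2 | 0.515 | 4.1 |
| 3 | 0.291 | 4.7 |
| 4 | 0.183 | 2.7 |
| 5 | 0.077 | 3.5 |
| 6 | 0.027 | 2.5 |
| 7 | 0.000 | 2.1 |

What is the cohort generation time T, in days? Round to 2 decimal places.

lx·mx: 0, 2.0894, 2.1115, 1.3677, 0.4941, 0.2695, 0.0675, 0 → R0 = 6.3997
x·lx·mx: 0, 2.0894, 4.223, 4.1031, 1.9764, 1.3475, 0.405, 0 → Σ = 14.1444
T = 14.1444 / 6.3997 = 2.210166… → 2.21

2.21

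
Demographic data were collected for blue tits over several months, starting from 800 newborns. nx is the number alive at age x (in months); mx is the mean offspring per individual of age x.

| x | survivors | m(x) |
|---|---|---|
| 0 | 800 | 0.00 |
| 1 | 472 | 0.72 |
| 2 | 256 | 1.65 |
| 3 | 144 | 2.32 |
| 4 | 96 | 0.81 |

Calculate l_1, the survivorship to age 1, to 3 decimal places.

l_1 = n_1/n_0 = 472/800 = 0.59 → 0.590

0.590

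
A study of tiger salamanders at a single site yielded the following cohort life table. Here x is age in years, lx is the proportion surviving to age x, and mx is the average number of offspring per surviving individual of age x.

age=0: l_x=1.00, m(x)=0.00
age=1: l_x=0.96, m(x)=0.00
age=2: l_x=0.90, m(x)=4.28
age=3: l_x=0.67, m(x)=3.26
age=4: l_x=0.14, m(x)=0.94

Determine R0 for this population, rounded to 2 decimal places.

6.17

lx·mx by age: 0, 0, 3.852, 2.1842, 0.1316
R0 = Σ lx·mx = 6.1678 → 6.17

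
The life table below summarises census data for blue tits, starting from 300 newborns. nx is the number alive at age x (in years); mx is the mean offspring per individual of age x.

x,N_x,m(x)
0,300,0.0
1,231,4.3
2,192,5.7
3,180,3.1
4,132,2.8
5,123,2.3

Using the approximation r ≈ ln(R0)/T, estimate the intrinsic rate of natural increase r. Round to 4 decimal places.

1.0204

lx = nx/n0 = nx/300: 1, 0.77, 0.64, 0.6, 0.44, 0.41
R0 = Σ lx·mx = 0 + 3.311 + 3.648 + 1.86 + 1.232 + 0.943 = 10.994
Σ x·lx·mx = 25.83; T = 25.83/10.994 = 2.34946…
r ≈ ln(R0)/T = ln(10.994)/2.34946… = 1.020382… → 1.0204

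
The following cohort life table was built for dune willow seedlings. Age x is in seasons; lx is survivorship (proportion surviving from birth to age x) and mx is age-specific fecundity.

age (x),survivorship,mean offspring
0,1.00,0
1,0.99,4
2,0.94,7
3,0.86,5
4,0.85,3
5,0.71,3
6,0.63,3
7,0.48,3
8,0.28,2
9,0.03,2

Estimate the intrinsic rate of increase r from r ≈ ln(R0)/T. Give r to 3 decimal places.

R0 = Σ lx·mx = 0 + 3.96 + 6.58 + 4.3 + 2.55 + 2.13 + 1.89 + 1.44 + 0.56 + 0.06 = 23.47
Σ x·lx·mx = 77.31; T = 77.31/23.47 = 3.29399…
r ≈ ln(R0)/T = ln(23.47)/3.29399… = 0.95802… → 0.958

0.958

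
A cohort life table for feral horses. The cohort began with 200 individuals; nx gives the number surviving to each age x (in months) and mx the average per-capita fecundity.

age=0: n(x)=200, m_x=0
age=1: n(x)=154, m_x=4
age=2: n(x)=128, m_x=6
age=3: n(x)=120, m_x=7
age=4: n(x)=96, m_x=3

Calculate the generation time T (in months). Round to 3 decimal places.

lx = nx/n0 = nx/200: 1, 0.77, 0.64, 0.6, 0.48
lx·mx: 0, 3.08, 3.84, 4.2, 1.44 → R0 = 12.56
x·lx·mx: 0, 3.08, 7.68, 12.6, 5.76 → Σ = 29.12
T = 29.12 / 12.56 = 2.318471… → 2.318

2.318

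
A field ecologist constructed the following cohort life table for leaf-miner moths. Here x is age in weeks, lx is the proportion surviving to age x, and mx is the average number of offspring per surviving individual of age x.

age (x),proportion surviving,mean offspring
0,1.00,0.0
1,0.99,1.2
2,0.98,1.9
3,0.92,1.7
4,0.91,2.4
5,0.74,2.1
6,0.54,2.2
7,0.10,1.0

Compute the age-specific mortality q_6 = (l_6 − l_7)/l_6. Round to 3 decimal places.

q_6 = (l_6 − l_7) / l_6 = (0.54 − 0.1) / 0.54
     = 0.44 / 0.54 = 0.814815… → 0.815

0.815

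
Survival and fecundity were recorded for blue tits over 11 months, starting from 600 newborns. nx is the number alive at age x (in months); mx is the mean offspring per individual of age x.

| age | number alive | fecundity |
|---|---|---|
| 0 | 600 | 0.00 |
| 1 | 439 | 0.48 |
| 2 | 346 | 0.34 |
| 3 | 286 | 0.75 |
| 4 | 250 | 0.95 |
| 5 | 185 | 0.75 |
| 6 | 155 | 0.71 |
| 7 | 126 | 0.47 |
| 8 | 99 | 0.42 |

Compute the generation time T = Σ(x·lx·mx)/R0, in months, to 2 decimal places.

3.66

lx = nx/n0 = nx/600: 1, 0.73167…, 0.57667…, 0.47667…, 0.41667…, 0.30833…, 0.25833…, 0.21, 0.165
lx·mx: 0, 0.3512…, 0.196067…, 0.3575…, 0.395833…, 0.23125…, 0.183417…, 0.0987, 0.0693 → R0 = 1.883267…
x·lx·mx: 0, 0.3512…, 0.392133…, 1.0725…, 1.583333…, 1.15625…, 1.1005…, 0.6909, 0.5544 → Σ = 6.901217…
T = 6.901217… / 1.883267… = 3.664493… → 3.66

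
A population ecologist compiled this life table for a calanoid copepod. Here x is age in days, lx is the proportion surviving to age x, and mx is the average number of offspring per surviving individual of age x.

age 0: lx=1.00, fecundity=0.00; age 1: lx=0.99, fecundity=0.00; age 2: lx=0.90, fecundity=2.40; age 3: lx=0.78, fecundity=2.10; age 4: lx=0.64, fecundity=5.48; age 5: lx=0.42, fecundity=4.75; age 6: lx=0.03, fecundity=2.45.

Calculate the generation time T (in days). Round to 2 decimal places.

lx·mx: 0, 0, 2.16, 1.638, 3.5072, 1.995, 0.0735 → R0 = 9.3737
x·lx·mx: 0, 0, 4.32, 4.914, 14.0288, 9.975, 0.441 → Σ = 33.6788
T = 33.6788 / 9.3737 = 3.592904… → 3.59

3.59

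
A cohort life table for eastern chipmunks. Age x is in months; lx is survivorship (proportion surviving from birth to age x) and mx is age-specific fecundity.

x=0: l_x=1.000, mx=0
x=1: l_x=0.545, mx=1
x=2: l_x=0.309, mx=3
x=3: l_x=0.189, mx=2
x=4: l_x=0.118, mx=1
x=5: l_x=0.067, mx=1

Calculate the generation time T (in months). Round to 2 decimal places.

lx·mx: 0, 0.545, 0.927, 0.378, 0.118, 0.067 → R0 = 2.035
x·lx·mx: 0, 0.545, 1.854, 1.134, 0.472, 0.335 → Σ = 4.34
T = 4.34 / 2.035 = 2.132678… → 2.13

2.13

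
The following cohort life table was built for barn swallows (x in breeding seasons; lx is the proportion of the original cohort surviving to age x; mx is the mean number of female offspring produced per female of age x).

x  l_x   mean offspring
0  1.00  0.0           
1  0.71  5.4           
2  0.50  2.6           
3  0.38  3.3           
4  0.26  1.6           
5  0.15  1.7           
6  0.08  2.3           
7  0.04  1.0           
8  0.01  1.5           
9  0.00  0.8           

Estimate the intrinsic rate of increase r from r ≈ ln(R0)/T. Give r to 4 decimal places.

R0 = Σ lx·mx = 0 + 3.834 + 1.3 + 1.254 + 0.416 + 0.255 + 0.184 + 0.04 + 0.015 + 0 = 7.298
Σ x·lx·mx = 14.639; T = 14.639/7.298 = 2.00589…
r ≈ ln(R0)/T = ln(7.298)/2.00589… = 0.990881… → 0.9909

0.9909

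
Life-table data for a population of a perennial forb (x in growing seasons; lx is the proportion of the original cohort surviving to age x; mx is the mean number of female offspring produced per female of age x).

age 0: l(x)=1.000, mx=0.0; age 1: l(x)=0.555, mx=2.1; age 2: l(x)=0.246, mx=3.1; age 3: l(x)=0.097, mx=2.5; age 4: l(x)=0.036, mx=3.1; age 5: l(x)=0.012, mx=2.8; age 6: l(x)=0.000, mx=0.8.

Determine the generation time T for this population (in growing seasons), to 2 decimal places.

lx·mx: 0, 1.1655, 0.7626, 0.2425, 0.1116, 0.0336, 0 → R0 = 2.3158
x·lx·mx: 0, 1.1655, 1.5252, 0.7275, 0.4464, 0.168, 0 → Σ = 4.0326
T = 4.0326 / 2.3158 = 1.741342… → 1.74

1.74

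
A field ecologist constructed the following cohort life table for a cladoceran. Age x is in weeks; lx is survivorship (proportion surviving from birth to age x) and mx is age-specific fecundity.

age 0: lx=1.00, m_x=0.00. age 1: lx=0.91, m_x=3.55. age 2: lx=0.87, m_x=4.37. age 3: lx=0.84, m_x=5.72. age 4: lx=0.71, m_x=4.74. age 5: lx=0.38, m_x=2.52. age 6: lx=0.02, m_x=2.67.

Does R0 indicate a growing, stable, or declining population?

growing

R0 = Σ lx·mx = 0 + 3.2305 + 3.8019 + 4.8048 + 3.3654 + 0.9576 + 0.0534 = 16.2136
R0 > 1, so the population is growing.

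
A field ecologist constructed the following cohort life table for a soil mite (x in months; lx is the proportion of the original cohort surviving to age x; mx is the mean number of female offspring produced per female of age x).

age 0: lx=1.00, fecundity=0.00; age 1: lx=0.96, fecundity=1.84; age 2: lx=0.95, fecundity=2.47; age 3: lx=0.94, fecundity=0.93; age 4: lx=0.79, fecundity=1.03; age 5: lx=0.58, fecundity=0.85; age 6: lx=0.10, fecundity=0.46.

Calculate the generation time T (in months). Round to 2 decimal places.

lx·mx: 0, 1.7664, 2.3465, 0.8742, 0.8137, 0.493, 0.046 → R0 = 6.3398
x·lx·mx: 0, 1.7664, 4.693, 2.6226, 3.2548, 2.465, 0.276 → Σ = 15.0778
T = 15.0778 / 6.3398 = 2.378277… → 2.38

2.38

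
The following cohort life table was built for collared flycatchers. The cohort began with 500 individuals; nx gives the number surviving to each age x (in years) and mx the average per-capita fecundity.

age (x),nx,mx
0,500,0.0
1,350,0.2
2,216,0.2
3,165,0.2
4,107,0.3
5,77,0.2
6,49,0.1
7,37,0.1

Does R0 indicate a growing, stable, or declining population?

declining

lx = nx/n0 = nx/500: 1, 0.7, 0.432, 0.33, 0.214, 0.154, 0.098, 0.074
R0 = Σ lx·mx = 0 + 0.14 + 0.0864 + 0.066 + 0.0642 + 0.0308 + 0.0098 + 0.0074 = 0.4046
R0 < 1, so the population is declining.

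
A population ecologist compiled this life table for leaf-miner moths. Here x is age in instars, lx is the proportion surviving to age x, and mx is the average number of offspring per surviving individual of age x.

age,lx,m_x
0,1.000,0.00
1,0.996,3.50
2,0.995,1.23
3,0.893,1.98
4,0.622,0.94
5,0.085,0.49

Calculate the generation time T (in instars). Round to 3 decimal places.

1.940

lx·mx: 0, 3.486, 1.22385, 1.76814, 0.58468, 0.04165 → R0 = 7.10432
x·lx·mx: 0, 3.486, 2.4477, 5.30442, 2.33872, 0.20825 → Σ = 13.78509
T = 13.78509 / 7.10432 = 1.940381… → 1.940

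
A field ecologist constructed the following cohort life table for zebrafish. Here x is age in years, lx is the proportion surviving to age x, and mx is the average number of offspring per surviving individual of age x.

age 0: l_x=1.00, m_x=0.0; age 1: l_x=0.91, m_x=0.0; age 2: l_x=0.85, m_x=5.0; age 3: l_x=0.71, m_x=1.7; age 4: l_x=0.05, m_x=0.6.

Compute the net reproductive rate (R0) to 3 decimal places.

lx·mx by age: 0, 0, 4.25, 1.207, 0.03
R0 = Σ lx·mx = 5.487 → 5.487

5.487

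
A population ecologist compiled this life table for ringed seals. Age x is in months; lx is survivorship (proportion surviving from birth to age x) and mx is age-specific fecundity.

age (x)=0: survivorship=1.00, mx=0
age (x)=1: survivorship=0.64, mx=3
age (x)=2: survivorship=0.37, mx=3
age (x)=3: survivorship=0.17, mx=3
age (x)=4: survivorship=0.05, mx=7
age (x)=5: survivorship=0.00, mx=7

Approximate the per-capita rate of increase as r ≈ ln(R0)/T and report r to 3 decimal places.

0.747

R0 = Σ lx·mx = 0 + 1.92 + 1.11 + 0.51 + 0.35 + 0 = 3.89
Σ x·lx·mx = 7.07; T = 7.07/3.89 = 1.81748…
r ≈ ln(R0)/T = ln(3.89)/1.81748… = 0.74741… → 0.747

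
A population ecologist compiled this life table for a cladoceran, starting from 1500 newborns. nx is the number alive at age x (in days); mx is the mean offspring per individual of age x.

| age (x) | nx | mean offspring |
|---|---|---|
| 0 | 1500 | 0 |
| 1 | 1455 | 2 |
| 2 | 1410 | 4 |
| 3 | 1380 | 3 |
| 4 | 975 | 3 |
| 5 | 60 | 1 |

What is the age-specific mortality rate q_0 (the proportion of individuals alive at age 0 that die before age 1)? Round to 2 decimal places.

0.03

lx = nx/n0 = nx/1500: 1, 0.97, 0.94, 0.92, 0.65, 0.04
q_0 = (l_0 − l_1) / l_0 = (1 − 0.97) / 1
     = 0.03 / 1 = 0.03 → 0.03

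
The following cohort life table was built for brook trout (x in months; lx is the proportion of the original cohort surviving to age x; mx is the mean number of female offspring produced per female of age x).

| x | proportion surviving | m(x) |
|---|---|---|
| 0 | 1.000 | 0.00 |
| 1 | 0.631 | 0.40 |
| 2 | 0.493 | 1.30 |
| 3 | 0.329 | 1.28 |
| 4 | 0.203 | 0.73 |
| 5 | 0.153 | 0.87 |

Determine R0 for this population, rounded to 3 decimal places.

lx·mx by age: 0, 0.2524, 0.6409, 0.42112, 0.14819, 0.13311
R0 = Σ lx·mx = 1.59572 → 1.596

1.596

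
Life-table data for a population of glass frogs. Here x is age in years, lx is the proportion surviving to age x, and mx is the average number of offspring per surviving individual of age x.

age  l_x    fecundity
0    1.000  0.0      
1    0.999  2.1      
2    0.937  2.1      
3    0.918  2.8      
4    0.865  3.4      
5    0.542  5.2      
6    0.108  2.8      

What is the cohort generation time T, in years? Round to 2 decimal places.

lx·mx: 0, 2.0979, 1.9677, 2.5704, 2.941, 2.8184, 0.3024 → R0 = 12.6978
x·lx·mx: 0, 2.0979, 3.9354, 7.7112, 11.764, 14.092, 1.8144 → Σ = 41.4149
T = 41.4149 / 12.6978 = 3.261581… → 3.26

3.26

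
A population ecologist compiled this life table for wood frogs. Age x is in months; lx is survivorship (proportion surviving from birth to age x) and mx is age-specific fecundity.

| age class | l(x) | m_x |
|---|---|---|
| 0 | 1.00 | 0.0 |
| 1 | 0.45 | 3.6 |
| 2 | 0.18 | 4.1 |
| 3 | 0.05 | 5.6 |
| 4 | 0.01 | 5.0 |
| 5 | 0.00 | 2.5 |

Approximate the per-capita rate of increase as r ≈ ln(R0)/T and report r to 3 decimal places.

R0 = Σ lx·mx = 0 + 1.62 + 0.738 + 0.28 + 0.05 + 0 = 2.688
Σ x·lx·mx = 4.136; T = 4.136/2.688 = 1.53869…
r ≈ ln(R0)/T = ln(2.688)/1.53869… = 0.64262… → 0.643

0.643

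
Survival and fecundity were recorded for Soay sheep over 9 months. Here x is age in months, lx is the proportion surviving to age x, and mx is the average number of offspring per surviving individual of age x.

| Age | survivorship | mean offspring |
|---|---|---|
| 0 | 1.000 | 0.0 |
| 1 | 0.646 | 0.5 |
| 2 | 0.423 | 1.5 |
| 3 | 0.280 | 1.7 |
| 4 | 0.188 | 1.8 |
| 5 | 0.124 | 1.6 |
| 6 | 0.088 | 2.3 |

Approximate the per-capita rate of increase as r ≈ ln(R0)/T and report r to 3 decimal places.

R0 = Σ lx·mx = 0 + 0.323 + 0.6345 + 0.476 + 0.3384 + 0.1984 + 0.2024 = 2.1727
Σ x·lx·mx = 6.58; T = 6.58/2.1727 = 3.02849…
r ≈ ln(R0)/T = ln(2.1727)/3.02849… = 0.25622… → 0.256

0.256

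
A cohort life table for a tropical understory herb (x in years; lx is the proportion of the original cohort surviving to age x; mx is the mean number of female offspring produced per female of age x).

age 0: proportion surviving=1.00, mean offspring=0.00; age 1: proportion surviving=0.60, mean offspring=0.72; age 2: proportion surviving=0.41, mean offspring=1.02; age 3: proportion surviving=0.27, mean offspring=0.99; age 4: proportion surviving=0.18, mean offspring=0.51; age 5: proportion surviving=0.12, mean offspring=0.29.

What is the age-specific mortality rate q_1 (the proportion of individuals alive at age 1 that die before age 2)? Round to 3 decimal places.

q_1 = (l_1 − l_2) / l_1 = (0.6 − 0.41) / 0.6
     = 0.19 / 0.6 = 0.316667… → 0.317

0.317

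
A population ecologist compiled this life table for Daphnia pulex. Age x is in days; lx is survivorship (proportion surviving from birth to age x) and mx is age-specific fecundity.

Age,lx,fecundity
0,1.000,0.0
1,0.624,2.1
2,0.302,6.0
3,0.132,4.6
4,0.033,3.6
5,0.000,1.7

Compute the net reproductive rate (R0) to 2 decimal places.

3.85

lx·mx by age: 0, 1.3104, 1.812, 0.6072, 0.1188, 0
R0 = Σ lx·mx = 3.8484 → 3.85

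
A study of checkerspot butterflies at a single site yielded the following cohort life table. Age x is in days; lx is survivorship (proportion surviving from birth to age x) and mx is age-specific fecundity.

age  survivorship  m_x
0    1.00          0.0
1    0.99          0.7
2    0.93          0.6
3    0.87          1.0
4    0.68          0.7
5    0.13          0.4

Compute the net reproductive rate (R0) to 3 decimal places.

lx·mx by age: 0, 0.693, 0.558, 0.87, 0.476, 0.052
R0 = Σ lx·mx = 2.649 → 2.649

2.649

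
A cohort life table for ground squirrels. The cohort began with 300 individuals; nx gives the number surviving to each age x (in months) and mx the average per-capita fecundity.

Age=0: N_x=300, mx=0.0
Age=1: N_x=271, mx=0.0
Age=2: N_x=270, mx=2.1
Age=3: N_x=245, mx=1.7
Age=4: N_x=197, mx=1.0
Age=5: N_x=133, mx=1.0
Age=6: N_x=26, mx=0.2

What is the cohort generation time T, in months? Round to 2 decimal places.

lx = nx/n0 = nx/300: 1, 0.90333…, 0.9, 0.81667…, 0.65667…, 0.44333…, 0.08667…
lx·mx: 0, 0, 1.89, 1.388333…, 0.656667…, 0.443333…, 0.017333… → R0 = 4.395667…
x·lx·mx: 0, 0, 3.78, 4.165…, 2.626667…, 2.216667…, 0.104… → Σ = 12.892333…
T = 12.892333… / 4.395667… = 2.932964… → 2.93

2.93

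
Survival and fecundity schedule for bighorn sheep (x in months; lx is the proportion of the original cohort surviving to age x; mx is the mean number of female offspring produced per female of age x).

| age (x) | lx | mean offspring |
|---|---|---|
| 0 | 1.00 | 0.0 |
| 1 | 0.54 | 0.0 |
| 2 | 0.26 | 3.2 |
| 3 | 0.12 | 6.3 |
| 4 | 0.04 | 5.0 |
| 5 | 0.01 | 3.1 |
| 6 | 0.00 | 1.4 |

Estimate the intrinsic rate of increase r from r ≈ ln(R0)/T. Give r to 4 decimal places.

R0 = Σ lx·mx = 0 + 0 + 0.832 + 0.756 + 0.2 + 0.031 + 0 = 1.819
Σ x·lx·mx = 4.887; T = 4.887/1.819 = 2.68664…
r ≈ ln(R0)/T = ln(1.819)/2.68664… = 0.22269… → 0.2227

0.2227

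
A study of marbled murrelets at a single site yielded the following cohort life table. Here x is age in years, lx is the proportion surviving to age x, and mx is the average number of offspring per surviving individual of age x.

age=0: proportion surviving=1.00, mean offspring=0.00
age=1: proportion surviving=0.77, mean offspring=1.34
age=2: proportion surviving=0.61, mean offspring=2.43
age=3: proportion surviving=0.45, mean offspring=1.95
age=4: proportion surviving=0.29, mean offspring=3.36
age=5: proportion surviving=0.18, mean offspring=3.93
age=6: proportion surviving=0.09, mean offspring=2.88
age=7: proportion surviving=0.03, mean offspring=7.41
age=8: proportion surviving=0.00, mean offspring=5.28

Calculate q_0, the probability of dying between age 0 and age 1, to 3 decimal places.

0.230

q_0 = (l_0 − l_1) / l_0 = (1 − 0.77) / 1
     = 0.23 / 1 = 0.23 → 0.230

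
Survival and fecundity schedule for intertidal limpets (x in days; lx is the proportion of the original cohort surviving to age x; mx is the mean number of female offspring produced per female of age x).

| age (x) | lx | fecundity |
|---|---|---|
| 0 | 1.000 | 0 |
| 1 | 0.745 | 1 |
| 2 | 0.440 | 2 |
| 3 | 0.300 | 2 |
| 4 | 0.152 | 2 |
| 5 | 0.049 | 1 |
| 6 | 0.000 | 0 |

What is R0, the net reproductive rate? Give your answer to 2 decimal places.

lx·mx by age: 0, 0.745, 0.88, 0.6, 0.304, 0.049, 0
R0 = Σ lx·mx = 2.578 → 2.58

2.58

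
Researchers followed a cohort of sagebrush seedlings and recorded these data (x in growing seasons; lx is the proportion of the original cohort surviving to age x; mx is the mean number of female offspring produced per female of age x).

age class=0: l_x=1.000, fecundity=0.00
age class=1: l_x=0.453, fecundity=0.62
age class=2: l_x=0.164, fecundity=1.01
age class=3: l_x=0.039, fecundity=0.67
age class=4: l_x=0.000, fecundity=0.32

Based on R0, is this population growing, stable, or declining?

R0 = Σ lx·mx = 0 + 0.28086 + 0.16564 + 0.02613 + 0 = 0.47263
R0 < 1, so the population is declining.

declining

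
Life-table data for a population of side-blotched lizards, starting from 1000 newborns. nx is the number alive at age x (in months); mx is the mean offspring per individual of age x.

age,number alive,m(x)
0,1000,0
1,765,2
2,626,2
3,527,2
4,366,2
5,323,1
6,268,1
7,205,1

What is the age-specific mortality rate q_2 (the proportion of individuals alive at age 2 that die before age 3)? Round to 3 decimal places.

lx = nx/n0 = nx/1000: 1, 0.765, 0.626, 0.527, 0.366, 0.323, 0.268, 0.205
q_2 = (l_2 − l_3) / l_2 = (0.626 − 0.527) / 0.626
     = 0.099 / 0.626 = 0.158147… → 0.158

0.158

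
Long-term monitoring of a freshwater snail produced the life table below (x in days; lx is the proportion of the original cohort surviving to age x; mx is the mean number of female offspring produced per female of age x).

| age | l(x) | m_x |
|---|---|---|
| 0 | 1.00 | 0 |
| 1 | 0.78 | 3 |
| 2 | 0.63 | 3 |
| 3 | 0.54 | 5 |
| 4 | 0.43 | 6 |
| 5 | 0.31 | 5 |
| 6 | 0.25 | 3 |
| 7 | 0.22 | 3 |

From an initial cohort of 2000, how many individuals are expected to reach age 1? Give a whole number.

Expected survivors = N0 · l_1 = 2000 × 0.78 = 1560 → 1560

1560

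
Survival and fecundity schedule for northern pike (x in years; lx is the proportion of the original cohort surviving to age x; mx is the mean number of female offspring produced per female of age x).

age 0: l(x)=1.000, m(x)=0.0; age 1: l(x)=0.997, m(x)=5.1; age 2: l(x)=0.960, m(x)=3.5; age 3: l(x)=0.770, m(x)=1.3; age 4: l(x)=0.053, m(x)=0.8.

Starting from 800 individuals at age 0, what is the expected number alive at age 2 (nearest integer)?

Expected survivors = N0 · l_2 = 800 × 0.960 = 768 → 768

768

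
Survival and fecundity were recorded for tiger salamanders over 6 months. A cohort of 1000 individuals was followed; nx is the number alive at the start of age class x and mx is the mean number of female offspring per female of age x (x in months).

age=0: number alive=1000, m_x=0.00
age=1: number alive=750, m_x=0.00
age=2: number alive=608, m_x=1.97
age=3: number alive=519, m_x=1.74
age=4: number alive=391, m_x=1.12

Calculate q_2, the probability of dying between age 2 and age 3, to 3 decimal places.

0.146

lx = nx/n0 = nx/1000: 1, 0.75, 0.608, 0.519, 0.391
q_2 = (l_2 − l_3) / l_2 = (0.608 − 0.519) / 0.608
     = 0.089 / 0.608 = 0.146382… → 0.146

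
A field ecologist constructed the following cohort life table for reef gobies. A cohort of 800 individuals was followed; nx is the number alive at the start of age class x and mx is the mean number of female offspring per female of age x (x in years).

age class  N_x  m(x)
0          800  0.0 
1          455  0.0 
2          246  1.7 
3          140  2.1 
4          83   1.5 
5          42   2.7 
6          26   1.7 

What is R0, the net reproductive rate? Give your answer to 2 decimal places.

lx = nx/n0 = nx/800: 1, 0.56875, 0.3075, 0.175, 0.10375, 0.0525, 0.0325
lx·mx by age: 0, 0, 0.52275, 0.3675, 0.155625, 0.14175, 0.05525
R0 = Σ lx·mx = 1.242875 → 1.24

1.24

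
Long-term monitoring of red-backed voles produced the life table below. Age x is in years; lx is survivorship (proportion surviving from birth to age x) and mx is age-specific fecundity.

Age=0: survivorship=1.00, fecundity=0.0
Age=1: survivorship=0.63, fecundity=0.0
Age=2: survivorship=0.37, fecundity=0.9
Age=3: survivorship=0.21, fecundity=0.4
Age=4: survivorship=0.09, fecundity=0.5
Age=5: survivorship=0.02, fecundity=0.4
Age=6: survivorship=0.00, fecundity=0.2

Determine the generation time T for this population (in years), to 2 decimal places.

2.42

lx·mx: 0, 0, 0.333, 0.084, 0.045, 0.008, 0 → R0 = 0.47
x·lx·mx: 0, 0, 0.666, 0.252, 0.18, 0.04, 0 → Σ = 1.138
T = 1.138 / 0.47 = 2.421277… → 2.42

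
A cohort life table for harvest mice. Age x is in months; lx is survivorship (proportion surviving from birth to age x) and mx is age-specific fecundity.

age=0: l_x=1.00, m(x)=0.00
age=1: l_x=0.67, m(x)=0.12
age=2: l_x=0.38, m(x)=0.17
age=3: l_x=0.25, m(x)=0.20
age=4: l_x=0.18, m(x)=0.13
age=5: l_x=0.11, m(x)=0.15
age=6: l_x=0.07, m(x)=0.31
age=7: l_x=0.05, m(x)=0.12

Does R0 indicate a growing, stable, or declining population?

R0 = Σ lx·mx = 0 + 0.0804 + 0.0646 + 0.05 + 0.0234 + 0.0165 + 0.0217 + 0.006 = 0.2626
R0 < 1, so the population is declining.

declining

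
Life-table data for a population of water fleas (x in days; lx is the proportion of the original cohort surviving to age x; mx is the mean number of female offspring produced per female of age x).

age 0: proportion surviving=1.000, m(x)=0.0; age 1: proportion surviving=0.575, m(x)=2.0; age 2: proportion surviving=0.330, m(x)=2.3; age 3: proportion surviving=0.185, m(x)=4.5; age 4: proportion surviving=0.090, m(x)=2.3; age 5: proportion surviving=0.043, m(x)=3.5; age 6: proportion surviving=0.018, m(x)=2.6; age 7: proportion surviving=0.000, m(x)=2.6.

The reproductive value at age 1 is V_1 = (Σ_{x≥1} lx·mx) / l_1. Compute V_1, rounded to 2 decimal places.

lx·mx for x ≥ 1: 1.15, 0.759, 0.8325, 0.207, 0.1505, 0.0468, 0 → sum = 3.1458
V_1 = 3.1458 / l_1 = 3.1458 / 0.575 = 5.470957… → 5.47

5.47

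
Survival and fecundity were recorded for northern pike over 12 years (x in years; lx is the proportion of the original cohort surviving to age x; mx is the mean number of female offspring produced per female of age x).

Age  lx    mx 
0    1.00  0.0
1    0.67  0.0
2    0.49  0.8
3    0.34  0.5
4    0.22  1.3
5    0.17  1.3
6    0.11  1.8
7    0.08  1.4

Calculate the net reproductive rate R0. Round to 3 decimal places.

lx·mx by age: 0, 0, 0.392, 0.17, 0.286, 0.221, 0.198, 0.112
R0 = Σ lx·mx = 1.379 → 1.379

1.379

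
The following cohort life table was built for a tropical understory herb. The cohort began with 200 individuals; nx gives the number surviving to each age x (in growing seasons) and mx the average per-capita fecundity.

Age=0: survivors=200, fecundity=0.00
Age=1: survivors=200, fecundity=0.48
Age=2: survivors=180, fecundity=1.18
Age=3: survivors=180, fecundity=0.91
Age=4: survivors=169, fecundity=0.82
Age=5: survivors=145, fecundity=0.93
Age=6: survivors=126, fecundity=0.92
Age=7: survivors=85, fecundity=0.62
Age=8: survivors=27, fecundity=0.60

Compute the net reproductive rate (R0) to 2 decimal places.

4.65

lx = nx/n0 = nx/200: 1, 1, 0.9, 0.9, 0.845, 0.725, 0.63, 0.425, 0.135
lx·mx by age: 0, 0.48, 1.062, 0.819, 0.6929, 0.67425, 0.5796, 0.2635, 0.081
R0 = Σ lx·mx = 4.65225 → 4.65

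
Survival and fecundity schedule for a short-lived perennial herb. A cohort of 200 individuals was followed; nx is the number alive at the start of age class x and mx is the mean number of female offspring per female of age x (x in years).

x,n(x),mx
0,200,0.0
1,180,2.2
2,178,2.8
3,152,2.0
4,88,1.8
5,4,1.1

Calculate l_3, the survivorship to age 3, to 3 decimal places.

0.760

l_3 = n_3/n_0 = 152/200 = 0.76 → 0.760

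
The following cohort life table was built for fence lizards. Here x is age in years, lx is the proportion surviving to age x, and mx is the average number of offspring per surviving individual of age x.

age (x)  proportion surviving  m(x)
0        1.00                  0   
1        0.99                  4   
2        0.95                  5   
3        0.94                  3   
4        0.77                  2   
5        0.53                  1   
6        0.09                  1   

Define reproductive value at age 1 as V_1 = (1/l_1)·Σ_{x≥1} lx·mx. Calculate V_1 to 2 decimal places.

lx·mx for x ≥ 1: 3.96, 4.75, 2.82, 1.54, 0.53, 0.09 → sum = 13.69
V_1 = 13.69 / l_1 = 13.69 / 0.99 = 13.828283… → 13.83

13.83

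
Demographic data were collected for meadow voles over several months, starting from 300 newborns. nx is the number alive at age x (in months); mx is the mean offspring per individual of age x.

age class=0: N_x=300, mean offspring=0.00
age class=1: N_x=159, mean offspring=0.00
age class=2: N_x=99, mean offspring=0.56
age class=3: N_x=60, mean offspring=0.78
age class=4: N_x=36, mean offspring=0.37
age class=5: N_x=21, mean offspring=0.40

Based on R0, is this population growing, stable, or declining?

lx = nx/n0 = nx/300: 1, 0.53, 0.33, 0.2, 0.12, 0.07
R0 = Σ lx·mx = 0 + 0 + 0.1848 + 0.156 + 0.0444 + 0.028 = 0.4132
R0 < 1, so the population is declining.

declining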